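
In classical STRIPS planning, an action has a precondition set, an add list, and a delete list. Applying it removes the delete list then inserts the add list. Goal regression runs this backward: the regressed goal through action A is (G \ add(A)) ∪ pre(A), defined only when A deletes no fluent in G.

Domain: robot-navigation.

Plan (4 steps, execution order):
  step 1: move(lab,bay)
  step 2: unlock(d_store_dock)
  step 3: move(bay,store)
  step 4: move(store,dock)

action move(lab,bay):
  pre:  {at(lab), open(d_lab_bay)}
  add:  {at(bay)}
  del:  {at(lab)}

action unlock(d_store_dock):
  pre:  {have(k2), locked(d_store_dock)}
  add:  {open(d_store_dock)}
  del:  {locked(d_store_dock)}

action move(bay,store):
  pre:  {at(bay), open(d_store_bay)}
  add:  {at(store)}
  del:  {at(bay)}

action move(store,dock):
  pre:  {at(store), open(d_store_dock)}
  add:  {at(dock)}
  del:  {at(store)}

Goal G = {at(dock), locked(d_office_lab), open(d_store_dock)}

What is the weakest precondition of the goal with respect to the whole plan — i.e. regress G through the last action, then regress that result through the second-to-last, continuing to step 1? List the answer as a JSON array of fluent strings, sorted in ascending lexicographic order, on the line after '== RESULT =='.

Work backward from the goal:
  through step 4 (move(store,dock)): drop {at(dock)}, keep {locked(d_office_lab), open(d_store_dock)}, require {at(store), open(d_store_dock)}
    → {at(store), locked(d_office_lab), open(d_store_dock)}
  through step 3 (move(bay,store)): drop {at(store)}, keep {locked(d_office_lab), open(d_store_dock)}, require {at(bay), open(d_store_bay)}
    → {at(bay), locked(d_office_lab), open(d_store_bay), open(d_store_dock)}
  through step 2 (unlock(d_store_dock)): drop {open(d_store_dock)}, keep {at(bay), locked(d_office_lab), open(d_store_bay)}, require {have(k2), locked(d_store_dock)}
    → {at(bay), have(k2), locked(d_office_lab), locked(d_store_dock), open(d_store_bay)}
  through step 1 (move(lab,bay)): drop {at(bay)}, keep {have(k2), locked(d_office_lab), locked(d_store_dock), open(d_store_bay)}, require {at(lab), open(d_lab_bay)}
    → {at(lab), have(k2), locked(d_office_lab), locked(d_store_dock), open(d_lab_bay), open(d_store_bay)}

== RESULT ==
["at(lab)", "have(k2)", "locked(d_office_lab)", "locked(d_store_dock)", "open(d_lab_bay)", "open(d_store_bay)"]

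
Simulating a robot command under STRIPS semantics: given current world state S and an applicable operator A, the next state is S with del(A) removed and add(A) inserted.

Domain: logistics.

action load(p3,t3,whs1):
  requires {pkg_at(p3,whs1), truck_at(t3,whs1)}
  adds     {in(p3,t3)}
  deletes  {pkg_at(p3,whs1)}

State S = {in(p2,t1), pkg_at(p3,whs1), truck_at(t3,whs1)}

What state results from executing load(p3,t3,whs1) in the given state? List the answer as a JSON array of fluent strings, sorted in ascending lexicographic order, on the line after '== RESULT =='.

Progress:
  pre ⊆ S: {pkg_at(p3,whs1), truck_at(t3,whs1)} ⊆ S  — applicable
  S \ del = {in(p2,t1), truck_at(t3,whs1)}
  ∪ add   = {in(p2,t1), in(p3,t3), truck_at(t3,whs1)}

== RESULT ==
["in(p2,t1)", "in(p3,t3)", "truck_at(t3,whs1)"]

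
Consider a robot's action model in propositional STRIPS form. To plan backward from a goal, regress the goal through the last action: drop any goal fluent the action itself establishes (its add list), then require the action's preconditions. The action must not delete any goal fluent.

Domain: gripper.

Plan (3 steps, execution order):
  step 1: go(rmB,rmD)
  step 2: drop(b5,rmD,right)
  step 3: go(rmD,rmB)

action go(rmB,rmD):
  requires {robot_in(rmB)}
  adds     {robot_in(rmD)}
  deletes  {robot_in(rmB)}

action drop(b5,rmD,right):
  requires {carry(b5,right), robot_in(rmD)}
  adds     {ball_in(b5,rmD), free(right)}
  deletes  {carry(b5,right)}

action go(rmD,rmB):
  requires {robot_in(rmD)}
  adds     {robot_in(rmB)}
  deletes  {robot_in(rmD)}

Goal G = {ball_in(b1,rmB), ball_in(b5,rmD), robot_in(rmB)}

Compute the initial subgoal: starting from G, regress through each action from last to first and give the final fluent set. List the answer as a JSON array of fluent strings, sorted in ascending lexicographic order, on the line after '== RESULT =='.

Regress step by step:
  through step 3 (go(rmD,rmB)): drop {robot_in(rmB)}, keep {ball_in(b1,rmB), ball_in(b5,rmD)}, require {robot_in(rmD)}
    → {ball_in(b1,rmB), ball_in(b5,rmD), robot_in(rmD)}
  through step 2 (drop(b5,rmD,right)): drop {ball_in(b5,rmD)}, keep {ball_in(b1,rmB), robot_in(rmD)}, require {carry(b5,right), robot_in(rmD)}
    → {ball_in(b1,rmB), carry(b5,right), robot_in(rmD)}
  through step 1 (go(rmB,rmD)): drop {robot_in(rmD)}, keep {ball_in(b1,rmB), carry(b5,right)}, require {robot_in(rmB)}
    → {ball_in(b1,rmB), carry(b5,right), robot_in(rmB)}

== RESULT ==
["ball_in(b1,rmB)", "carry(b5,right)", "robot_in(rmB)"]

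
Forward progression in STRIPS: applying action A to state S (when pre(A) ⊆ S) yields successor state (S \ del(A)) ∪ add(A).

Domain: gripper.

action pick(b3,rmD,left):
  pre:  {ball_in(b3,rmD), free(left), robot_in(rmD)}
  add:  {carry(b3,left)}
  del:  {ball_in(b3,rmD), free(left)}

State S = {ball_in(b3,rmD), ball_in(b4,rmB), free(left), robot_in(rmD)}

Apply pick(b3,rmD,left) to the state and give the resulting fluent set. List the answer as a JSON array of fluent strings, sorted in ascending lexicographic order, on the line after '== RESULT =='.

Progress:
  pre ⊆ S: {ball_in(b3,rmD), free(left), robot_in(rmD)} ⊆ S  — applicable
  S \ del = {ball_in(b4,rmB), robot_in(rmD)}
  ∪ add   = {ball_in(b4,rmB), carry(b3,left), robot_in(rmD)}

== RESULT ==
["ball_in(b4,rmB)", "carry(b3,left)", "robot_in(rmD)"]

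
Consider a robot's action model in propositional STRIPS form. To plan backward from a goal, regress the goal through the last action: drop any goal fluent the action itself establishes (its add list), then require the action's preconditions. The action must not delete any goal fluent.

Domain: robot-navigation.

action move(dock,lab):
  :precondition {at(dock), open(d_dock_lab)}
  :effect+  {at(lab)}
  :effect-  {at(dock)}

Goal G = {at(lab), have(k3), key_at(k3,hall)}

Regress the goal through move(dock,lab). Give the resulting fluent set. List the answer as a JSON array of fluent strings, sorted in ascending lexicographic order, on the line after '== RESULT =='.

Compute (G \ add) ∪ pre:
  G ∩ del = {}  (empty — regression defined)
  G \ add = {at(lab), have(k3), key_at(k3,hall)} \ {at(lab)} = {have(k3), key_at(k3,hall)}
  ∪ pre   = {have(k3), key_at(k3,hall)} ∪ {at(dock), open(d_dock_lab)}
          = {at(dock), have(k3), key_at(k3,hall), open(d_dock_lab)}

== RESULT ==
["at(dock)", "have(k3)", "key_at(k3,hall)", "open(d_dock_lab)"]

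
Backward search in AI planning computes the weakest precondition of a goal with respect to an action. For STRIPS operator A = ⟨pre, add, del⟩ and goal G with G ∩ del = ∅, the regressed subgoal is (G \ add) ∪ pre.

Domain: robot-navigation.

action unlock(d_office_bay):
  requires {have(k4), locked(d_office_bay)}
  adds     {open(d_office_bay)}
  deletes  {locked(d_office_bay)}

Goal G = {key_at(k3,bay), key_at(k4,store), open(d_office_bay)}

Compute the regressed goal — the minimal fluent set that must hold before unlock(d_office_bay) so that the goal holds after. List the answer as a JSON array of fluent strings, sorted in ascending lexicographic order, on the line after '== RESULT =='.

Compute (G \ add) ∪ pre:
  G ∩ del = {}  (empty — regression defined)
  G \ add = {key_at(k3,bay), key_at(k4,store), open(d_office_bay)} \ {open(d_office_bay)} = {key_at(k3,bay), key_at(k4,store)}
  ∪ pre   = {key_at(k3,bay), key_at(k4,store)} ∪ {have(k4), locked(d_office_bay)}
          = {have(k4), key_at(k3,bay), key_at(k4,store), locked(d_office_bay)}

== RESULT ==
["have(k4)", "key_at(k3,bay)", "key_at(k4,store)", "locked(d_office_bay)"]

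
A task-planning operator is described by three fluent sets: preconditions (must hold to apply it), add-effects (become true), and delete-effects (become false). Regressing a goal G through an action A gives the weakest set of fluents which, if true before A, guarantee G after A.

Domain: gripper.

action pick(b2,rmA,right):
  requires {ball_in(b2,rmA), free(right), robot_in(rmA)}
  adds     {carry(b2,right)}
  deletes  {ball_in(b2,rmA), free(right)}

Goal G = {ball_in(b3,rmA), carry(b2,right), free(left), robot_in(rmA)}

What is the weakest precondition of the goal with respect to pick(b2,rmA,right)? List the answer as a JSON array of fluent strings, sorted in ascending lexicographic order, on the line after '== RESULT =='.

Compute (G \ add) ∪ pre:
  G ∩ del = {}  (empty — regression defined)
  G \ add = {ball_in(b3,rmA), carry(b2,right), free(left), robot_in(rmA)} \ {carry(b2,right)} = {ball_in(b3,rmA), free(left), robot_in(rmA)}
  ∪ pre   = {ball_in(b3,rmA), free(left), robot_in(rmA)} ∪ {ball_in(b2,rmA), free(right), robot_in(rmA)}
          = {ball_in(b2,rmA), ball_in(b3,rmA), free(left), free(right), robot_in(rmA)}

== RESULT ==
["ball_in(b2,rmA)", "ball_in(b3,rmA)", "free(left)", "free(right)", "robot_in(rmA)"]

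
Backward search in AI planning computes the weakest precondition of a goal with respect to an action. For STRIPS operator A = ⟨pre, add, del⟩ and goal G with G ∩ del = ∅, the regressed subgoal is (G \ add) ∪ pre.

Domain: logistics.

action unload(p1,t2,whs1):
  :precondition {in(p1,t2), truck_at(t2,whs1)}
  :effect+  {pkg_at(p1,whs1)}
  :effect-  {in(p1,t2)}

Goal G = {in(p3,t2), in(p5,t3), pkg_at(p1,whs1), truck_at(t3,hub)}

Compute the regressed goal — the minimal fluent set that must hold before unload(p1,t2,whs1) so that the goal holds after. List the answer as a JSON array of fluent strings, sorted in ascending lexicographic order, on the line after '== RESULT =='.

Regress:
  G ∩ del = {}  (empty — regression defined)
  G \ add = {in(p3,t2), in(p5,t3), pkg_at(p1,whs1), truck_at(t3,hub)} \ {pkg_at(p1,whs1)} = {in(p3,t2), in(p5,t3), truck_at(t3,hub)}
  ∪ pre   = {in(p3,t2), in(p5,t3), truck_at(t3,hub)} ∪ {in(p1,t2), truck_at(t2,whs1)}
          = {in(p1,t2), in(p3,t2), in(p5,t3), truck_at(t2,whs1), truck_at(t3,hub)}

== RESULT ==
["in(p1,t2)", "in(p3,t2)", "in(p5,t3)", "truck_at(t2,whs1)", "truck_at(t3,hub)"]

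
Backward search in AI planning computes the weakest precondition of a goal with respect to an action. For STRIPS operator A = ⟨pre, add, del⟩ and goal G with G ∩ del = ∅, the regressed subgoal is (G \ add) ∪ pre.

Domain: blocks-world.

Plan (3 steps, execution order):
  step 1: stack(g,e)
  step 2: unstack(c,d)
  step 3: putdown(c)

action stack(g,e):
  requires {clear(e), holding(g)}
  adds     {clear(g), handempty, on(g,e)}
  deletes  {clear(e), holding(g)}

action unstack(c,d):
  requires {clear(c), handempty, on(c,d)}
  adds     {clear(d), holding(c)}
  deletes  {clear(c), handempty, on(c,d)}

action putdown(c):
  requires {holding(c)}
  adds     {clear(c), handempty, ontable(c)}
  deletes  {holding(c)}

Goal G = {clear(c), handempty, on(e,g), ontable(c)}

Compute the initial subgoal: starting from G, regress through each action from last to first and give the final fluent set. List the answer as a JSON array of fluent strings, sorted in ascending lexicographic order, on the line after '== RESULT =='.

Regress step by step:
  through step 3 (putdown(c)): drop {clear(c), handempty, ontable(c)}, keep {on(e,g)}, require {holding(c)}
    → {holding(c), on(e,g)}
  through step 2 (unstack(c,d)): drop {holding(c)}, keep {on(e,g)}, require {clear(c), handempty, on(c,d)}
    → {clear(c), handempty, on(c,d), on(e,g)}
  through step 1 (stack(g,e)): drop {handempty}, keep {clear(c), on(c,d), on(e,g)}, require {clear(e), holding(g)}
    → {clear(c), clear(e), holding(g), on(c,d), on(e,g)}

== RESULT ==
["clear(c)", "clear(e)", "holding(g)", "on(c,d)", "on(e,g)"]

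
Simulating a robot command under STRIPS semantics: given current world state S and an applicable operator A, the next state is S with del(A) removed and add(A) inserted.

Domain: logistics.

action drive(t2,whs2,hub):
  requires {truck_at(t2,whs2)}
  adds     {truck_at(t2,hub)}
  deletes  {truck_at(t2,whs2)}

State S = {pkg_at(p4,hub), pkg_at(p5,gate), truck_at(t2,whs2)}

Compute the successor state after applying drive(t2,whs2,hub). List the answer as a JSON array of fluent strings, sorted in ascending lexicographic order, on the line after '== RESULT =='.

Compute (S \ del) ∪ add:
  pre ⊆ S: {truck_at(t2,whs2)} ⊆ S  — applicable
  S \ del = {pkg_at(p4,hub), pkg_at(p5,gate)}
  ∪ add   = {pkg_at(p4,hub), pkg_at(p5,gate), truck_at(t2,hub)}

== RESULT ==
["pkg_at(p4,hub)", "pkg_at(p5,gate)", "truck_at(t2,hub)"]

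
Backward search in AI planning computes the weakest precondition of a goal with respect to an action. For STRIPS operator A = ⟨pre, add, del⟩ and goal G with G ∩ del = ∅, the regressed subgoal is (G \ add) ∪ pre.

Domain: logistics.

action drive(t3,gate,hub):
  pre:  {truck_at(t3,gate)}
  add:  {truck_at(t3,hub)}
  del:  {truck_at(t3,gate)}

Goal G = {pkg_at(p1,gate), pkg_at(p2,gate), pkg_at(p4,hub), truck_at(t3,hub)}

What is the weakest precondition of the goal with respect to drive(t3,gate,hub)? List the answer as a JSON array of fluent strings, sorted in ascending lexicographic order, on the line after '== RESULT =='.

Compute (G \ add) ∪ pre:
  G ∩ del = {}  (empty — regression defined)
  G \ add = {pkg_at(p1,gate), pkg_at(p2,gate), pkg_at(p4,hub), truck_at(t3,hub)} \ {truck_at(t3,hub)} = {pkg_at(p1,gate), pkg_at(p2,gate), pkg_at(p4,hub)}
  ∪ pre   = {pkg_at(p1,gate), pkg_at(p2,gate), pkg_at(p4,hub)} ∪ {truck_at(t3,gate)}
          = {pkg_at(p1,gate), pkg_at(p2,gate), pkg_at(p4,hub), truck_at(t3,gate)}

== RESULT ==
["pkg_at(p1,gate)", "pkg_at(p2,gate)", "pkg_at(p4,hub)", "truck_at(t3,gate)"]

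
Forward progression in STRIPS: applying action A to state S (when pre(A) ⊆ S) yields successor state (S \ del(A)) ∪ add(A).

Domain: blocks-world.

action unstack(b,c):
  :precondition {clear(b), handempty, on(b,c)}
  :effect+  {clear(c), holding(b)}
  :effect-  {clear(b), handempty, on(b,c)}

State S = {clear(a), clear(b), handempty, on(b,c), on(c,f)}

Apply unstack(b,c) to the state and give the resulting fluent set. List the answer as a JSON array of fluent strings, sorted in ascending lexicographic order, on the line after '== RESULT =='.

Compute (S \ del) ∪ add:
  pre ⊆ S: {clear(b), handempty, on(b,c)} ⊆ S  — applicable
  S \ del = {clear(a), on(c,f)}
  ∪ add   = {clear(a), clear(c), holding(b), on(c,f)}

== RESULT ==
["clear(a)", "clear(c)", "holding(b)", "on(c,f)"]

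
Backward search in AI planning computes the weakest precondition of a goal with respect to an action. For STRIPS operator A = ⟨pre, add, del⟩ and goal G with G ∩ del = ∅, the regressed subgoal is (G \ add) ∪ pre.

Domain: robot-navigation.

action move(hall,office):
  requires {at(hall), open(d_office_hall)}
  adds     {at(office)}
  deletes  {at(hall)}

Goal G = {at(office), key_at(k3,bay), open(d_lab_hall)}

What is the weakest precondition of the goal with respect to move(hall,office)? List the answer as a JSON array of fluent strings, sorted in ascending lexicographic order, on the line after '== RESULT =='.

Compute (G \ add) ∪ pre:
  G ∩ del = {}  (empty — regression defined)
  G \ add = {at(office), key_at(k3,bay), open(d_lab_hall)} \ {at(office)} = {key_at(k3,bay), open(d_lab_hall)}
  ∪ pre   = {key_at(k3,bay), open(d_lab_hall)} ∪ {at(hall), open(d_office_hall)}
          = {at(hall), key_at(k3,bay), open(d_lab_hall), open(d_office_hall)}

== RESULT ==
["at(hall)", "key_at(k3,bay)", "open(d_lab_hall)", "open(d_office_hall)"]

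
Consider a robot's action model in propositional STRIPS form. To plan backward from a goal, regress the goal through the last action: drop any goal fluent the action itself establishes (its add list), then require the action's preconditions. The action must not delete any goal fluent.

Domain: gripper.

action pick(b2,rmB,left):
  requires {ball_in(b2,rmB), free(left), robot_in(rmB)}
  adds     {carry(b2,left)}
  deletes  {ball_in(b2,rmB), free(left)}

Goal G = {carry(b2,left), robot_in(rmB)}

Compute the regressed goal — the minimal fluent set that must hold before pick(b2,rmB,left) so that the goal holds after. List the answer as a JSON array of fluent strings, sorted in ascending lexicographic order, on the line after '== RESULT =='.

Regress:
  G ∩ del = {}  (empty — regression defined)
  G \ add = {carry(b2,left), robot_in(rmB)} \ {carry(b2,left)} = {robot_in(rmB)}
  ∪ pre   = {robot_in(rmB)} ∪ {ball_in(b2,rmB), free(left), robot_in(rmB)}
          = {ball_in(b2,rmB), free(left), robot_in(rmB)}

== RESULT ==
["ball_in(b2,rmB)", "free(left)", "robot_in(rmB)"]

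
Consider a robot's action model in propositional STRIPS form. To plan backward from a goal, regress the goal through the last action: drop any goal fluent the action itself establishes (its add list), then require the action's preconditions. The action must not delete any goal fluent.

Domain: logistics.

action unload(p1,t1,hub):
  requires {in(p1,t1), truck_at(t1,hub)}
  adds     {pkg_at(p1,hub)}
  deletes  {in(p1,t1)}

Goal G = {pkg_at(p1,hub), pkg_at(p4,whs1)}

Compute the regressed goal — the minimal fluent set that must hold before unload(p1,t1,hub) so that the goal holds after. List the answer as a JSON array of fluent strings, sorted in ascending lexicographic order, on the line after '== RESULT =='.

Compute (G \ add) ∪ pre:
  G ∩ del = {}  (empty — regression defined)
  G \ add = {pkg_at(p1,hub), pkg_at(p4,whs1)} \ {pkg_at(p1,hub)} = {pkg_at(p4,whs1)}
  ∪ pre   = {pkg_at(p4,whs1)} ∪ {in(p1,t1), truck_at(t1,hub)}
          = {in(p1,t1), pkg_at(p4,whs1), truck_at(t1,hub)}

== RESULT ==
["in(p1,t1)", "pkg_at(p4,whs1)", "truck_at(t1,hub)"]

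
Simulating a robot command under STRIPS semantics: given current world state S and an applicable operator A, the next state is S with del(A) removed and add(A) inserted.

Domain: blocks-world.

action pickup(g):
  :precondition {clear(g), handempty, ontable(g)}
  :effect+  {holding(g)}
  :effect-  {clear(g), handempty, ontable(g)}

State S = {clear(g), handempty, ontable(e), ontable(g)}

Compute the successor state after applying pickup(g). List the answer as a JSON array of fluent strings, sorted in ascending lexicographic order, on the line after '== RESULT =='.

Progress:
  pre ⊆ S: {clear(g), handempty, ontable(g)} ⊆ S  — applicable
  S \ del = {ontable(e)}
  ∪ add   = {holding(g), ontable(e)}

== RESULT ==
["holding(g)", "ontable(e)"]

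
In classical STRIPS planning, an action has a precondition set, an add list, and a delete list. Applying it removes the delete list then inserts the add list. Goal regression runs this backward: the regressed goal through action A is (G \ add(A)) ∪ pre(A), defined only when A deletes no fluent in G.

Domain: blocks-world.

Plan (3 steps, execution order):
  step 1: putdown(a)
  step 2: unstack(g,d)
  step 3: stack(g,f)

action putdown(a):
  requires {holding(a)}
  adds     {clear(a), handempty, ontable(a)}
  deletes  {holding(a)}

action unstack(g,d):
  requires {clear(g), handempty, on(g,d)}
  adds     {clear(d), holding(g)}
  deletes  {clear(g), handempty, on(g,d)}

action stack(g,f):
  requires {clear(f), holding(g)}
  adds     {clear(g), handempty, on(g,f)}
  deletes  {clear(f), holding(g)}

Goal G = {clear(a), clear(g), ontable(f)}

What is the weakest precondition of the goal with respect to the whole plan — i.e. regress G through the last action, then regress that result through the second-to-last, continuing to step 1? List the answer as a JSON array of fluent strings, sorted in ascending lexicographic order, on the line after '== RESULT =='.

Regress step by step:
  through step 3 (stack(g,f)): drop {clear(g)}, keep {clear(a), ontable(f)}, require {clear(f), holding(g)}
    → {clear(a), clear(f), holding(g), ontable(f)}
  through step 2 (unstack(g,d)): drop {holding(g)}, keep {clear(a), clear(f), ontable(f)}, require {clear(g), handempty, on(g,d)}
    → {clear(a), clear(f), clear(g), handempty, on(g,d), ontable(f)}
  through step 1 (putdown(a)): drop {clear(a), handempty}, keep {clear(f), clear(g), on(g,d), ontable(f)}, require {holding(a)}
    → {clear(f), clear(g), holding(a), on(g,d), ontable(f)}

== RESULT ==
["clear(f)", "clear(g)", "holding(a)", "on(g,d)", "ontable(f)"]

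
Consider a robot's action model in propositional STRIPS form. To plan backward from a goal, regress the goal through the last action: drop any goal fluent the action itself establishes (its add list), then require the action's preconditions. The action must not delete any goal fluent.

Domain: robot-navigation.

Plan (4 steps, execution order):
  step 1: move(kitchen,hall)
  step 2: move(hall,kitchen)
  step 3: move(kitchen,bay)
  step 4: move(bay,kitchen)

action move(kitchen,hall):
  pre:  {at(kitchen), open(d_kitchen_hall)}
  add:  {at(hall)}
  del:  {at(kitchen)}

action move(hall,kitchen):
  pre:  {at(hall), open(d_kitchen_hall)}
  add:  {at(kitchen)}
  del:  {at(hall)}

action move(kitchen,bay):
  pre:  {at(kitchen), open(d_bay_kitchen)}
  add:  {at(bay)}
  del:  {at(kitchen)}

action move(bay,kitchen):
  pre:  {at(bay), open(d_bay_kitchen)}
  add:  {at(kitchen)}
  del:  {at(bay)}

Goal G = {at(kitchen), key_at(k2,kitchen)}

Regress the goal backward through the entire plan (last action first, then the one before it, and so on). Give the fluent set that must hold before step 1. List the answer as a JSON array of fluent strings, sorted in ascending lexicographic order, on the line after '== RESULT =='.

Work backward from the goal:
  through step 4 (move(bay,kitchen)): drop {at(kitchen)}, keep {key_at(k2,kitchen)}, require {at(bay), open(d_bay_kitchen)}
    → {at(bay), key_at(k2,kitchen), open(d_bay_kitchen)}
  through step 3 (move(kitchen,bay)): drop {at(bay)}, keep {key_at(k2,kitchen), open(d_bay_kitchen)}, require {at(kitchen), open(d_bay_kitchen)}
    → {at(kitchen), key_at(k2,kitchen), open(d_bay_kitchen)}
  through step 2 (move(hall,kitchen)): drop {at(kitchen)}, keep {key_at(k2,kitchen), open(d_bay_kitchen)}, require {at(hall), open(d_kitchen_hall)}
    → {at(hall), key_at(k2,kitchen), open(d_bay_kitchen), open(d_kitchen_hall)}
  through step 1 (move(kitchen,hall)): drop {at(hall)}, keep {key_at(k2,kitchen), open(d_bay_kitchen), open(d_kitchen_hall)}, require {at(kitchen), open(d_kitchen_hall)}
    → {at(kitchen), key_at(k2,kitchen), open(d_bay_kitchen), open(d_kitchen_hall)}

== RESULT ==
["at(kitchen)", "key_at(k2,kitchen)", "open(d_bay_kitchen)", "open(d_kitchen_hall)"]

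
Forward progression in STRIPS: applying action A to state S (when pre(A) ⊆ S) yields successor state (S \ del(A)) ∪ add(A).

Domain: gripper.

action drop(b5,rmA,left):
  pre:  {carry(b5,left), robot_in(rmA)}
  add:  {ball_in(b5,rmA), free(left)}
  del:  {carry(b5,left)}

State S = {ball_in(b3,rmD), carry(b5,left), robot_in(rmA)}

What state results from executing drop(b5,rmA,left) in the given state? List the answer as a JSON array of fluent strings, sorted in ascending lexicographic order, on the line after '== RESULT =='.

Progress:
  pre ⊆ S: {carry(b5,left), robot_in(rmA)} ⊆ S  — applicable
  S \ del = {ball_in(b3,rmD), robot_in(rmA)}
  ∪ add   = {ball_in(b3,rmD), ball_in(b5,rmA), free(left), robot_in(rmA)}

== RESULT ==
["ball_in(b3,rmD)", "ball_in(b5,rmA)", "free(left)", "robot_in(rmA)"]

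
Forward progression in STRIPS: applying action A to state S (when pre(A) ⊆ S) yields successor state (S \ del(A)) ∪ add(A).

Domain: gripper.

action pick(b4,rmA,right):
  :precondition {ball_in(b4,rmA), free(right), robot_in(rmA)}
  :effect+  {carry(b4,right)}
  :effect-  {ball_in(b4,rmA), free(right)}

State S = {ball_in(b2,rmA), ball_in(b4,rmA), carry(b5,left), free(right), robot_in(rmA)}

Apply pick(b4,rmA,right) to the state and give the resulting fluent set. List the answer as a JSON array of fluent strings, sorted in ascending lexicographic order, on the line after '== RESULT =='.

Compute (S \ del) ∪ add:
  pre ⊆ S: {ball_in(b4,rmA), free(right), robot_in(rmA)} ⊆ S  — applicable
  S \ del = {ball_in(b2,rmA), carry(b5,left), robot_in(rmA)}
  ∪ add   = {ball_in(b2,rmA), carry(b4,right), carry(b5,left), robot_in(rmA)}

== RESULT ==
["ball_in(b2,rmA)", "carry(b4,right)", "carry(b5,left)", "robot_in(rmA)"]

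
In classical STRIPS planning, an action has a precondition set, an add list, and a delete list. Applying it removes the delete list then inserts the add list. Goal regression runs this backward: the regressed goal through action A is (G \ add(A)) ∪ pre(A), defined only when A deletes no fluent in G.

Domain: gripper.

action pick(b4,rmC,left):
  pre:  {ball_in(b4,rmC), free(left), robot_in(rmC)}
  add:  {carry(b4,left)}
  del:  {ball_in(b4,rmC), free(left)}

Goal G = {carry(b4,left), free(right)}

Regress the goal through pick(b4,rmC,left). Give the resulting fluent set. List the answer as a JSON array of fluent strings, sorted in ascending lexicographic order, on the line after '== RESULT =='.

Compute (G \ add) ∪ pre:
  G ∩ del = {}  (empty — regression defined)
  G \ add = {carry(b4,left), free(right)} \ {carry(b4,left)} = {free(right)}
  ∪ pre   = {free(right)} ∪ {ball_in(b4,rmC), free(left), robot_in(rmC)}
          = {ball_in(b4,rmC), free(left), free(right), robot_in(rmC)}

== RESULT ==
["ball_in(b4,rmC)", "free(left)", "free(right)", "robot_in(rmC)"]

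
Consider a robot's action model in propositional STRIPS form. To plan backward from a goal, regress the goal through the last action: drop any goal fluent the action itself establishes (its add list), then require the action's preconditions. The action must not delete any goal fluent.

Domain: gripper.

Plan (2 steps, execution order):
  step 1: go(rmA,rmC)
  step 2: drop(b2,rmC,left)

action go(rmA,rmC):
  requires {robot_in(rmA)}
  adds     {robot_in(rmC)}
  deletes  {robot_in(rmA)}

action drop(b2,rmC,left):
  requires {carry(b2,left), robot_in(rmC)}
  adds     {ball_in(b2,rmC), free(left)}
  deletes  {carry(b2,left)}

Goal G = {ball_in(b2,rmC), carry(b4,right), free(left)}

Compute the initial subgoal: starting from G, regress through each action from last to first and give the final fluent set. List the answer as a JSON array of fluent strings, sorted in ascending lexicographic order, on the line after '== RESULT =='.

Work backward from the goal:
  through step 2 (drop(b2,rmC,left)): drop {ball_in(b2,rmC), free(left)}, keep {carry(b4,right)}, require {carry(b2,left), robot_in(rmC)}
    → {carry(b2,left), carry(b4,right), robot_in(rmC)}
  through step 1 (go(rmA,rmC)): drop {robot_in(rmC)}, keep {carry(b2,left), carry(b4,right)}, require {robot_in(rmA)}
    → {carry(b2,left), carry(b4,right), robot_in(rmA)}

== RESULT ==
["carry(b2,left)", "carry(b4,right)", "robot_in(rmA)"]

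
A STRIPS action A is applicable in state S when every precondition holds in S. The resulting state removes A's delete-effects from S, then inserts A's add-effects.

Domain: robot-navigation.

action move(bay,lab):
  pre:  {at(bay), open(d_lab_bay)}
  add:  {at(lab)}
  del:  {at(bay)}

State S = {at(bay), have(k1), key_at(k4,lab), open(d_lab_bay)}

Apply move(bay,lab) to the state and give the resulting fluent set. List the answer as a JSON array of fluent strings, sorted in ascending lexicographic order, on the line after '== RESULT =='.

Compute (S \ del) ∪ add:
  pre ⊆ S: {at(bay), open(d_lab_bay)} ⊆ S  — applicable
  S \ del = {have(k1), key_at(k4,lab), open(d_lab_bay)}
  ∪ add   = {at(lab), have(k1), key_at(k4,lab), open(d_lab_bay)}

== RESULT ==
["at(lab)", "have(k1)", "key_at(k4,lab)", "open(d_lab_bay)"]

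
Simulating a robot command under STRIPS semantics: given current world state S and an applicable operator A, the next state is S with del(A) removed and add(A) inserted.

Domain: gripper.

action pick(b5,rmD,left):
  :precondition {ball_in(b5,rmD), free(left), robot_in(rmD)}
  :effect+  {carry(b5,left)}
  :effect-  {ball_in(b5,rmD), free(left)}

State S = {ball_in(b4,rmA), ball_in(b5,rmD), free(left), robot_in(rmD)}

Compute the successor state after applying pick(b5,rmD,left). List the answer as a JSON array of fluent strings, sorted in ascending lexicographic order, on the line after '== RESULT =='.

Compute (S \ del) ∪ add:
  pre ⊆ S: {ball_in(b5,rmD), free(left), robot_in(rmD)} ⊆ S  — applicable
  S \ del = {ball_in(b4,rmA), robot_in(rmD)}
  ∪ add   = {ball_in(b4,rmA), carry(b5,left), robot_in(rmD)}

== RESULT ==
["ball_in(b4,rmA)", "carry(b5,left)", "robot_in(rmD)"]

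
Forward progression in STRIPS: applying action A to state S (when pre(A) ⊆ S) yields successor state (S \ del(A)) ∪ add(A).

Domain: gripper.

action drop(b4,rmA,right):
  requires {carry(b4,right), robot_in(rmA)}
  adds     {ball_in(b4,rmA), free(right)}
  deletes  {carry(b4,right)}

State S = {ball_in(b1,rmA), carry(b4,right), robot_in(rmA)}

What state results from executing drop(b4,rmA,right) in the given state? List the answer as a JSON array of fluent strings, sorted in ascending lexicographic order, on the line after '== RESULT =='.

Progress:
  pre ⊆ S: {carry(b4,right), robot_in(rmA)} ⊆ S  — applicable
  S \ del = {ball_in(b1,rmA), robot_in(rmA)}
  ∪ add   = {ball_in(b1,rmA), ball_in(b4,rmA), free(right), robot_in(rmA)}

== RESULT ==
["ball_in(b1,rmA)", "ball_in(b4,rmA)", "free(right)", "robot_in(rmA)"]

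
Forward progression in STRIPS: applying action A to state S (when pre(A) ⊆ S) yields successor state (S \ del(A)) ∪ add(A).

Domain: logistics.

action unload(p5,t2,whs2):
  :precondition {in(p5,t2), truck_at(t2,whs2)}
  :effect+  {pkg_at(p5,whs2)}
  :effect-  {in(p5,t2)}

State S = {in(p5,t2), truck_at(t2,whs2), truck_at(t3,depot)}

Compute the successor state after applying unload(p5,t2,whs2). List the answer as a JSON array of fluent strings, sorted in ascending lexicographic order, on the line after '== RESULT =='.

Compute (S \ del) ∪ add:
  pre ⊆ S: {in(p5,t2), truck_at(t2,whs2)} ⊆ S  — applicable
  S \ del = {truck_at(t2,whs2), truck_at(t3,depot)}
  ∪ add   = {pkg_at(p5,whs2), truck_at(t2,whs2), truck_at(t3,depot)}

== RESULT ==
["pkg_at(p5,whs2)", "truck_at(t2,whs2)", "truck_at(t3,depot)"]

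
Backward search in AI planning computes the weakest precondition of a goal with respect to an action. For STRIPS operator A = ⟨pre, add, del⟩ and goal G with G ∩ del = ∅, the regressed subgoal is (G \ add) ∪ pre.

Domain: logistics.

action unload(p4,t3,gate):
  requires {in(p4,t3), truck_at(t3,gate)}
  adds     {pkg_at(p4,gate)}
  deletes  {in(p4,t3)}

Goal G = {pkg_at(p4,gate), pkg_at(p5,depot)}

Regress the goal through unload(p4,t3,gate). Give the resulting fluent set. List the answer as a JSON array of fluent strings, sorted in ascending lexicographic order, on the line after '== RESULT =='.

Compute (G \ add) ∪ pre:
  G ∩ del = {}  (empty — regression defined)
  G \ add = {pkg_at(p4,gate), pkg_at(p5,depot)} \ {pkg_at(p4,gate)} = {pkg_at(p5,depot)}
  ∪ pre   = {pkg_at(p5,depot)} ∪ {in(p4,t3), truck_at(t3,gate)}
          = {in(p4,t3), pkg_at(p5,depot), truck_at(t3,gate)}

== RESULT ==
["in(p4,t3)", "pkg_at(p5,depot)", "truck_at(t3,gate)"]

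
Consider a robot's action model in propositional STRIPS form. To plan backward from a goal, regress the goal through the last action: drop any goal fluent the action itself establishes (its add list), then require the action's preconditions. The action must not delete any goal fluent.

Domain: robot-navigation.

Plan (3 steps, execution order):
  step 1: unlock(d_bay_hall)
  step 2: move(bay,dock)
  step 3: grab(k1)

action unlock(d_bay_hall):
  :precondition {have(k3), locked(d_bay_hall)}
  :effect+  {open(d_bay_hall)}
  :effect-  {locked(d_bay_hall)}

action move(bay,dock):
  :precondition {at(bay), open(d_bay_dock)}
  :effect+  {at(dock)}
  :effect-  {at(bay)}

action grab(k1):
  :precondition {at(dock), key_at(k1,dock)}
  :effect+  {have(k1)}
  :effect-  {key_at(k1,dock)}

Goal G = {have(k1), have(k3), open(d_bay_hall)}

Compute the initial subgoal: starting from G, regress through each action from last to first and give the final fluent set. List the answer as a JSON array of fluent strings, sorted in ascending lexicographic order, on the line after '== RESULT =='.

Regress step by step:
  through step 3 (grab(k1)): drop {have(k1)}, keep {have(k3), open(d_bay_hall)}, require {at(dock), key_at(k1,dock)}
    → {at(dock), have(k3), key_at(k1,dock), open(d_bay_hall)}
  through step 2 (move(bay,dock)): drop {at(dock)}, keep {have(k3), key_at(k1,dock), open(d_bay_hall)}, require {at(bay), open(d_bay_dock)}
    → {at(bay), have(k3), key_at(k1,dock), open(d_bay_dock), open(d_bay_hall)}
  through step 1 (unlock(d_bay_hall)): drop {open(d_bay_hall)}, keep {at(bay), have(k3), key_at(k1,dock), open(d_bay_dock)}, require {have(k3), locked(d_bay_hall)}
    → {at(bay), have(k3), key_at(k1,dock), locked(d_bay_hall), open(d_bay_dock)}

== RESULT ==
["at(bay)", "have(k3)", "key_at(k1,dock)", "locked(d_bay_hall)", "open(d_bay_dock)"]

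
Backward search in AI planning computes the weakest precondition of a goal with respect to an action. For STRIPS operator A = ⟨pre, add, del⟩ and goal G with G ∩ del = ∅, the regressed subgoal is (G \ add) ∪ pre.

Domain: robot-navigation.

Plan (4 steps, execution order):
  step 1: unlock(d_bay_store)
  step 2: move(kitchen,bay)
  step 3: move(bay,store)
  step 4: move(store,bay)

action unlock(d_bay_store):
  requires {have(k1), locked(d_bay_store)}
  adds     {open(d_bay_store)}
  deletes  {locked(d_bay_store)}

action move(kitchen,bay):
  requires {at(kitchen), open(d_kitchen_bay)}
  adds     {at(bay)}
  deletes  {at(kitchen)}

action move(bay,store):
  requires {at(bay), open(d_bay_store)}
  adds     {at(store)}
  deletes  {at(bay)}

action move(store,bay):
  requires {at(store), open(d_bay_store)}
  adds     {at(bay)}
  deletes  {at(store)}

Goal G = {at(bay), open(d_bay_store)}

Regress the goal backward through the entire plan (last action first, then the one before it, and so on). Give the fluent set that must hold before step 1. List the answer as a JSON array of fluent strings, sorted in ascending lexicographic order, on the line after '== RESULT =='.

Work backward from the goal:
  through step 4 (move(store,bay)): drop {at(bay)}, keep {open(d_bay_store)}, require {at(store), open(d_bay_store)}
    → {at(store), open(d_bay_store)}
  through step 3 (move(bay,store)): drop {at(store)}, keep {open(d_bay_store)}, require {at(bay), open(d_bay_store)}
    → {at(bay), open(d_bay_store)}
  through step 2 (move(kitchen,bay)): drop {at(bay)}, keep {open(d_bay_store)}, require {at(kitchen), open(d_kitchen_bay)}
    → {at(kitchen), open(d_bay_store), open(d_kitchen_bay)}
  through step 1 (unlock(d_bay_store)): drop {open(d_bay_store)}, keep {at(kitchen), open(d_kitchen_bay)}, require {have(k1), locked(d_bay_store)}
    → {at(kitchen), have(k1), locked(d_bay_store), open(d_kitchen_bay)}

== RESULT ==
["at(kitchen)", "have(k1)", "locked(d_bay_store)", "open(d_kitchen_bay)"]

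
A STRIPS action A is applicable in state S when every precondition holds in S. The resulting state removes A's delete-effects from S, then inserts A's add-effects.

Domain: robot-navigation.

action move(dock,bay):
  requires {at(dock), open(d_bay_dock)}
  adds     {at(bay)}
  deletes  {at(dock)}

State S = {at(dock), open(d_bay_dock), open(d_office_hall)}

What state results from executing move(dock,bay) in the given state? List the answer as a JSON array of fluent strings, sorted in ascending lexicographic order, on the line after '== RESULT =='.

Progress:
  pre ⊆ S: {at(dock), open(d_bay_dock)} ⊆ S  — applicable
  S \ del = {open(d_bay_dock), open(d_office_hall)}
  ∪ add   = {at(bay), open(d_bay_dock), open(d_office_hall)}

== RESULT ==
["at(bay)", "open(d_bay_dock)", "open(d_office_hall)"]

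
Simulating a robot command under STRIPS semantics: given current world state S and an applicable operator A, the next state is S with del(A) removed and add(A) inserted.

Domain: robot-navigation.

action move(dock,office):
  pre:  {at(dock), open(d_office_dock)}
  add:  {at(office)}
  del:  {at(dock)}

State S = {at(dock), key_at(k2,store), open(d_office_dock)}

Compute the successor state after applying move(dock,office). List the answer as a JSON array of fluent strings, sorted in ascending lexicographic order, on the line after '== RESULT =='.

Progress:
  pre ⊆ S: {at(dock), open(d_office_dock)} ⊆ S  — applicable
  S \ del = {key_at(k2,store), open(d_office_dock)}
  ∪ add   = {at(office), key_at(k2,store), open(d_office_dock)}

== RESULT ==
["at(office)", "key_at(k2,store)", "open(d_office_dock)"]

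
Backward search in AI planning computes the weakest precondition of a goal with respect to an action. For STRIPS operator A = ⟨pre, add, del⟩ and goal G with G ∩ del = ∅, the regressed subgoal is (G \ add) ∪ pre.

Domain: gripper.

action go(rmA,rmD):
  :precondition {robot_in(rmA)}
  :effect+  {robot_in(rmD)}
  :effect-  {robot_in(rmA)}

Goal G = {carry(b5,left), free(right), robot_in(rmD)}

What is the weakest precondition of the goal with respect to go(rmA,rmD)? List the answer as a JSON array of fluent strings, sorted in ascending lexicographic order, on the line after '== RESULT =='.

Compute (G \ add) ∪ pre:
  G ∩ del = {}  (empty — regression defined)
  G \ add = {carry(b5,left), free(right), robot_in(rmD)} \ {robot_in(rmD)} = {carry(b5,left), free(right)}
  ∪ pre   = {carry(b5,left), free(right)} ∪ {robot_in(rmA)}
          = {carry(b5,left), free(right), robot_in(rmA)}

== RESULT ==
["carry(b5,left)", "free(right)", "robot_in(rmA)"]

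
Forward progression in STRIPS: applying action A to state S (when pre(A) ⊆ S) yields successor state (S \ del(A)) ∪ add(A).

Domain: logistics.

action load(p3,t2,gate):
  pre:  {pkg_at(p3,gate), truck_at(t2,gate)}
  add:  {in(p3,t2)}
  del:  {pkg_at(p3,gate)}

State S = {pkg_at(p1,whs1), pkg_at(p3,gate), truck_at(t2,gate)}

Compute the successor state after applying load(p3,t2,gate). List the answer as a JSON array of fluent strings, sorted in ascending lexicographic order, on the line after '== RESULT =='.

Progress:
  pre ⊆ S: {pkg_at(p3,gate), truck_at(t2,gate)} ⊆ S  — applicable
  S \ del = {pkg_at(p1,whs1), truck_at(t2,gate)}
  ∪ add   = {in(p3,t2), pkg_at(p1,whs1), truck_at(t2,gate)}

== RESULT ==
["in(p3,t2)", "pkg_at(p1,whs1)", "truck_at(t2,gate)"]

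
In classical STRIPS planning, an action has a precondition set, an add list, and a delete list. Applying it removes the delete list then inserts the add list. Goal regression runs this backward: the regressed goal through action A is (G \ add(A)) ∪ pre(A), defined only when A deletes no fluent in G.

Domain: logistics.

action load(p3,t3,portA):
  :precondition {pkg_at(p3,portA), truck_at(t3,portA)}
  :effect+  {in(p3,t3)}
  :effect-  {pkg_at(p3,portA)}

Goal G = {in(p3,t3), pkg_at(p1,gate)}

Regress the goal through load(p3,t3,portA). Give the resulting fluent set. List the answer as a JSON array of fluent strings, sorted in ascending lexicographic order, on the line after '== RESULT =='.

Regress:
  G ∩ del = {}  (empty — regression defined)
  G \ add = {in(p3,t3), pkg_at(p1,gate)} \ {in(p3,t3)} = {pkg_at(p1,gate)}
  ∪ pre   = {pkg_at(p1,gate)} ∪ {pkg_at(p3,portA), truck_at(t3,portA)}
          = {pkg_at(p1,gate), pkg_at(p3,portA), truck_at(t3,portA)}

== RESULT ==
["pkg_at(p1,gate)", "pkg_at(p3,portA)", "truck_at(t3,portA)"]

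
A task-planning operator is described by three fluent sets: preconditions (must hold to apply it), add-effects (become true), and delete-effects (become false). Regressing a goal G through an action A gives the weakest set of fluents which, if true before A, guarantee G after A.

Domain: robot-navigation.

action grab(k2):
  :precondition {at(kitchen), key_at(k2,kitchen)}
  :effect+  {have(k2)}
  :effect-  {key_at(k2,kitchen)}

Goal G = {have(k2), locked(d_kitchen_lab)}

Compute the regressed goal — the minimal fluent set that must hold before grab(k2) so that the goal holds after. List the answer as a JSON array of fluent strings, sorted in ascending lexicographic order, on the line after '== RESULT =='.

Regress:
  G ∩ del = {}  (empty — regression defined)
  G \ add = {have(k2), locked(d_kitchen_lab)} \ {have(k2)} = {locked(d_kitchen_lab)}
  ∪ pre   = {locked(d_kitchen_lab)} ∪ {at(kitchen), key_at(k2,kitchen)}
          = {at(kitchen), key_at(k2,kitchen), locked(d_kitchen_lab)}

== RESULT ==
["at(kitchen)", "key_at(k2,kitchen)", "locked(d_kitchen_lab)"]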